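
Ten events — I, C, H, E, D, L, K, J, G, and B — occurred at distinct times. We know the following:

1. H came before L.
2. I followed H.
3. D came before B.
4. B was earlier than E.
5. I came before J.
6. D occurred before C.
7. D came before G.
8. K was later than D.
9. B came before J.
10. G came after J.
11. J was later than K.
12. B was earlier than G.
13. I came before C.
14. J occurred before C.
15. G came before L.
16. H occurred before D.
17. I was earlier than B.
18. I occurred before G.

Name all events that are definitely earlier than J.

B, D, H, I, K

Directly stated before J: B, I, and K.
D reaches J via D → K → J.
H reaches J via H → I → J.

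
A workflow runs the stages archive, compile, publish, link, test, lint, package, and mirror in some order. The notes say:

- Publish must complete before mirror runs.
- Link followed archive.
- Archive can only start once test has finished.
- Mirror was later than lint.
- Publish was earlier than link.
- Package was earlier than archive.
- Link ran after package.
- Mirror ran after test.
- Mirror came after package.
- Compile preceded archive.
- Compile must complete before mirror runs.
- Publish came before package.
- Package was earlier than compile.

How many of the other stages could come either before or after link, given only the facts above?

2

Forced before link: archive, compile, package, publish, and test.
That leaves lint and mirror with no forced order relative to link — 2.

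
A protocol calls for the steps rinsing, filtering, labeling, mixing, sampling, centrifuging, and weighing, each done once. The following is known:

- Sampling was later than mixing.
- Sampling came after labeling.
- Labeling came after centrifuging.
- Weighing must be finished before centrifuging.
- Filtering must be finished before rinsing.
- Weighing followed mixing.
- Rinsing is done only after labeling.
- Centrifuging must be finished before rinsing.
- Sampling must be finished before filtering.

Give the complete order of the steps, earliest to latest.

mixing, weighing, centrifuging, labeling, sampling, filtering, rinsing

The constraints fix every adjacent pair, so only one ordering works:
mixing → weighing → centrifuging → labeling → sampling → filtering → rinsing.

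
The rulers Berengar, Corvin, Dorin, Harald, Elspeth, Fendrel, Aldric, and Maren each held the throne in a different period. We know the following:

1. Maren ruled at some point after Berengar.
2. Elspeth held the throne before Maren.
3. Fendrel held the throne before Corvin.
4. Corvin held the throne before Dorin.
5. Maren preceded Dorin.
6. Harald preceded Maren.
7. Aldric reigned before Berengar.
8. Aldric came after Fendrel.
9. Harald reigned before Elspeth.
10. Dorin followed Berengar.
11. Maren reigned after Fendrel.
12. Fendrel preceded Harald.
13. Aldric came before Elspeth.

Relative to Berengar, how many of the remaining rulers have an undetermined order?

Forced before Berengar: Aldric and Fendrel; forced after Berengar: Dorin and Maren.
That leaves Corvin, Elspeth, and Harald with no forced order relative to Berengar — 3.

3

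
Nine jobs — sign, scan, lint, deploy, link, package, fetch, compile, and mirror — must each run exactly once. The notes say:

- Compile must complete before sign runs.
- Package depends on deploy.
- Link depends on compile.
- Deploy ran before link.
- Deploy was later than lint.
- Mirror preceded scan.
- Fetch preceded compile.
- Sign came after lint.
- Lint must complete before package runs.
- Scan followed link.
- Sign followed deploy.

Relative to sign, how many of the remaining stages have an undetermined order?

Forced before sign: compile, deploy, fetch, and lint.
That leaves link, mirror, package, and scan with no forced order relative to sign — 4.

4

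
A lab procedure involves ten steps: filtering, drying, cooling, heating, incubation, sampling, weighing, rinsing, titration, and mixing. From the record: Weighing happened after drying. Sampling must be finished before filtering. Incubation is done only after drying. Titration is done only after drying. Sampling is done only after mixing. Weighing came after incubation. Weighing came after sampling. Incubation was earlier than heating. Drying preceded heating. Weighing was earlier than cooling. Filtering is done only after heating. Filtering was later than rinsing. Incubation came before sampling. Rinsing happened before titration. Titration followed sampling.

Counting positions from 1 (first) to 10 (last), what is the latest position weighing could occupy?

9

Weighing must come before cooling — 1 step forced after it.
Everything else can be placed before weighing in some valid order, so weighing can sit as late as position 10 − 1 = 9.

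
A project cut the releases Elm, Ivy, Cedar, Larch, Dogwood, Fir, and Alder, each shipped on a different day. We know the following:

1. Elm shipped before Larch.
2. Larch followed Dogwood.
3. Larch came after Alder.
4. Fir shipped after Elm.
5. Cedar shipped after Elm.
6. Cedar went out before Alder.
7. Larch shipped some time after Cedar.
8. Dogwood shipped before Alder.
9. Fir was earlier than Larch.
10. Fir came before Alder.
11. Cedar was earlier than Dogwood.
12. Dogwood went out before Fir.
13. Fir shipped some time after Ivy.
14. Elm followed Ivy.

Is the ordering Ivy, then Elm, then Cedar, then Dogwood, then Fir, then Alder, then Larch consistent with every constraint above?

Check each stated constraint against the proposed order — e.g. Ivy is ahead of Fir; Elm is ahead of Larch. Every pair is in the required order; nothing is violated.

yes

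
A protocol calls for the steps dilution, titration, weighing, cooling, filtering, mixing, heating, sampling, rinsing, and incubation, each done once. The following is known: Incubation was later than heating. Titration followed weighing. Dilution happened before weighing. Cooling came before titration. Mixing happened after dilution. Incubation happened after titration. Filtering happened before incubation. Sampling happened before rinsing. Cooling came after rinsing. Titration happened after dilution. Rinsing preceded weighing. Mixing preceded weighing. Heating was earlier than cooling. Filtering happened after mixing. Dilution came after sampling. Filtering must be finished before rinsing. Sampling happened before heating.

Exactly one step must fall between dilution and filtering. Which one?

mixing

Tracing the constraints gives dilution → mixing → filtering, so mixing sits after dilution and before filtering.
No other step is forced both after dilution and before filtering.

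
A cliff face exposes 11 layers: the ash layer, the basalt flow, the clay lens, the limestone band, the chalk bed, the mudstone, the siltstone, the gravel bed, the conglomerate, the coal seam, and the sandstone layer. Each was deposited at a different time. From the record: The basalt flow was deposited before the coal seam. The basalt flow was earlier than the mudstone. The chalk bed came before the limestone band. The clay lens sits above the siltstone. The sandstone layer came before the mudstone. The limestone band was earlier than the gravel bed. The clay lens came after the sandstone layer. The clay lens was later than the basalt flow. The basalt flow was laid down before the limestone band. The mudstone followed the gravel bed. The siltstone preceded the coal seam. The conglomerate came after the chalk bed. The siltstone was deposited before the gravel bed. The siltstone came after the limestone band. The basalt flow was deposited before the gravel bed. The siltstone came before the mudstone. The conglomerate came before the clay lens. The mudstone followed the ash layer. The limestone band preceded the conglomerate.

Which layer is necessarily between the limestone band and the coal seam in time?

Tracing the constraints gives the limestone band → the siltstone → the coal seam, so the siltstone sits after the limestone band and before the coal seam.
No other layer is forced both after the limestone band and before the coal seam.

the siltstone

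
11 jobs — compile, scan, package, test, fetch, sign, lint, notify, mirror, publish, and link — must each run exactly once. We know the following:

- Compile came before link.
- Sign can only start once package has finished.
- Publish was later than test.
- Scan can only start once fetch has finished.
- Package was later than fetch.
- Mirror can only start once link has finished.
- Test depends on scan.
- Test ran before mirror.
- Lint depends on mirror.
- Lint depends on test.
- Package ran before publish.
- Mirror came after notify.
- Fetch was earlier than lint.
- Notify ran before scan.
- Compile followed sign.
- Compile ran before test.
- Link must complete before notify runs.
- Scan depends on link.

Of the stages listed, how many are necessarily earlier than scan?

6

Directly stated before scan: fetch, link, and notify.
Compile reaches scan via compile → link → scan.
Package reaches scan via package → sign → compile → link → scan.
Sign reaches scan via sign → compile → link → scan.
No chain forces lint (or any of the others) ahead of scan.
That's compile, fetch, link, notify, package, and sign — 6 in all.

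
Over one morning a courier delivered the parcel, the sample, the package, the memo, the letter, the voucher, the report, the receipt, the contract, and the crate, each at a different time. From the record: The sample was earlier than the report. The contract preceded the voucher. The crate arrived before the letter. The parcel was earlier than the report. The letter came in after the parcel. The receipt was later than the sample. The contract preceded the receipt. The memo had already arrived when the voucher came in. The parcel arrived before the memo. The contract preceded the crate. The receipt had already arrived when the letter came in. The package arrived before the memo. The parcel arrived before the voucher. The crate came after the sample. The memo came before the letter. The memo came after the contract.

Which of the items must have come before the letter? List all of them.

Directly stated before the letter: the crate, the memo, the parcel, and the receipt.
The contract reaches the letter via the contract → the memo → the letter.
The package reaches the letter via the package → the memo → the letter.
The sample reaches the letter via the sample → the crate → the letter.
No chain forces the report (or any of the others) ahead of the letter.

the contract, the crate, the memo, the package, the parcel, the receipt, the sample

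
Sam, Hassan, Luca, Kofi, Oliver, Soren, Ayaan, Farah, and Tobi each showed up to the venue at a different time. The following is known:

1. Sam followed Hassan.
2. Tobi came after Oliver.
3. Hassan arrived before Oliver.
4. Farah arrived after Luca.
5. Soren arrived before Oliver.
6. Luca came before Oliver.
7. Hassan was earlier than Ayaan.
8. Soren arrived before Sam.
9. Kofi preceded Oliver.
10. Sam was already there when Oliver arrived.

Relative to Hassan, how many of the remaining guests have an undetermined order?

Forced after Hassan: Ayaan, Oliver, Sam, and Tobi.
That leaves Farah, Kofi, Luca, and Soren with no forced order relative to Hassan — 4.

4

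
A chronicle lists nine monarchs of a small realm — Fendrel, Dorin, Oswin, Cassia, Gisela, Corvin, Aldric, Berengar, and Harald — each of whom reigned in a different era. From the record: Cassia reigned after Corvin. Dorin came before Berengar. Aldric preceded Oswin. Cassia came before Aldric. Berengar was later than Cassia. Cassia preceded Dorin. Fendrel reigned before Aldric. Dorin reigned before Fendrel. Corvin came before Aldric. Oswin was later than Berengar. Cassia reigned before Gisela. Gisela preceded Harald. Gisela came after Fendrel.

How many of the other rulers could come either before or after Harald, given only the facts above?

3

Forced before Harald: Cassia, Corvin, Dorin, Fendrel, and Gisela.
That leaves Aldric, Berengar, and Oswin with no forced order relative to Harald — 3.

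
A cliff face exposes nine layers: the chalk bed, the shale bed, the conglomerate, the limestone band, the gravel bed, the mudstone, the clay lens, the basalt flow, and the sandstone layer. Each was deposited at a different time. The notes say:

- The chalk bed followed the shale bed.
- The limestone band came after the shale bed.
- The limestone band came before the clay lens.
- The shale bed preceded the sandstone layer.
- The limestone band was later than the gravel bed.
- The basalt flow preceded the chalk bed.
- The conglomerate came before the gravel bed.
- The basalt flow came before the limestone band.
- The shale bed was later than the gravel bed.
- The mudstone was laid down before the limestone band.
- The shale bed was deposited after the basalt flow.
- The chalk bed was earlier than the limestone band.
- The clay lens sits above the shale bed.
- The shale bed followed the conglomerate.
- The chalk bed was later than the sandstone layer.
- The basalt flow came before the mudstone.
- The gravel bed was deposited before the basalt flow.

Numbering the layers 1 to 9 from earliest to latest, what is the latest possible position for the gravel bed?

The gravel bed must come before the basalt flow, the chalk bed, the clay lens, the limestone band, the mudstone, the sandstone layer, and the shale bed — 7 layers forced after it.
Everything else can be placed before the gravel bed in some valid order, so the gravel bed can sit as late as position 9 − 7 = 2.

2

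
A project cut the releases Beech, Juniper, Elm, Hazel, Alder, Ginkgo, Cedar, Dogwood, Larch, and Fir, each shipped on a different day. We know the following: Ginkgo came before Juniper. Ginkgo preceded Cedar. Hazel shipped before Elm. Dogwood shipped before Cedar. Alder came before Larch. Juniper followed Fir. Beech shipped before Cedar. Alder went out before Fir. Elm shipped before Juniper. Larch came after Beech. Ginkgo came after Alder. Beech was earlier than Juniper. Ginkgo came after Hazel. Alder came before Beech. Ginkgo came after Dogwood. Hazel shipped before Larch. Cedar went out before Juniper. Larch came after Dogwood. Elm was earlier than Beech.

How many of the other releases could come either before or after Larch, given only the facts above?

Forced before Larch: Alder, Beech, Dogwood, Elm, and Hazel.
That leaves Cedar, Fir, Ginkgo, and Juniper with no forced order relative to Larch — 4.

4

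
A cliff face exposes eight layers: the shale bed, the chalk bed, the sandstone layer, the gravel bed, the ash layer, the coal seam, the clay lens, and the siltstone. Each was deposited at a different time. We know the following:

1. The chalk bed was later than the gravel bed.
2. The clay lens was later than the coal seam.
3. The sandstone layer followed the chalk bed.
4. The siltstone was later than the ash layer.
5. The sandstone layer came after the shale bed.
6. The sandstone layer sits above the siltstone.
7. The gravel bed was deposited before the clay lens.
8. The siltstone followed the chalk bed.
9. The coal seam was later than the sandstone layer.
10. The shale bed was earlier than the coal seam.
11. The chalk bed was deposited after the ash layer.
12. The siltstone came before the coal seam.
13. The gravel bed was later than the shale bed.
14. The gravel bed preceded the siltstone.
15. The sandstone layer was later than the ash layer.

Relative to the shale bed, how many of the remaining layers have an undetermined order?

Forced after the shale bed: the chalk bed, the clay lens, the coal seam, the gravel bed, the sandstone layer, and the siltstone.
That leaves the ash layer with no forced order relative to the shale bed — 1.

1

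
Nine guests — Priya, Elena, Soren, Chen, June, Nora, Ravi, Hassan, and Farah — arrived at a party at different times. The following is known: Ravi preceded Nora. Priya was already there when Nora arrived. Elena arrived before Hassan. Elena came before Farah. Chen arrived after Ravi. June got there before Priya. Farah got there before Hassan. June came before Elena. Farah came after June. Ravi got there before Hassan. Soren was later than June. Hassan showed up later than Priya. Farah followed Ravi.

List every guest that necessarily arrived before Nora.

June, Priya, Ravi

Directly stated before Nora: Priya and Ravi.
June reaches Nora via June → Priya → Nora.
No chain forces Soren (or any of the others) ahead of Nora.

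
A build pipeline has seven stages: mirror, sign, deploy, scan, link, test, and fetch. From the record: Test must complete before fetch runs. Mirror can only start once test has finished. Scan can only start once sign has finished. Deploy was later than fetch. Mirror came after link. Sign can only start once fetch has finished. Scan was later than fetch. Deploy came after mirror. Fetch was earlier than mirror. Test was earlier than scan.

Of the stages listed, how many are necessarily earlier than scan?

Directly stated before scan: fetch, sign, and test.
No chain forces deploy (or any of the others) ahead of scan.
That's fetch, sign, and test — 3 in all.

3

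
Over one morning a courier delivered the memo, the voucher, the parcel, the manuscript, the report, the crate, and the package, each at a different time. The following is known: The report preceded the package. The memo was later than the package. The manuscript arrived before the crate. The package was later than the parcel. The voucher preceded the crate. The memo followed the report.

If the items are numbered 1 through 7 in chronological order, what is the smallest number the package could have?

The parcel and the report must both come before the package — 2 forced predecessors.
Nothing else is forced ahead of the package, so its earliest slot is position 2 + 1 = 3.

3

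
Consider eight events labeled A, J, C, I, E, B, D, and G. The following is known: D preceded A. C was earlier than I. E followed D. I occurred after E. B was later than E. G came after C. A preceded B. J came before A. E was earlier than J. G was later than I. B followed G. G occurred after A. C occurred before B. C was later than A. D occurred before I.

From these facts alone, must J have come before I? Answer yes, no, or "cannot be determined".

Chain the constraints: J → A → C → I. Each link is directly stated, so J comes before I.

yes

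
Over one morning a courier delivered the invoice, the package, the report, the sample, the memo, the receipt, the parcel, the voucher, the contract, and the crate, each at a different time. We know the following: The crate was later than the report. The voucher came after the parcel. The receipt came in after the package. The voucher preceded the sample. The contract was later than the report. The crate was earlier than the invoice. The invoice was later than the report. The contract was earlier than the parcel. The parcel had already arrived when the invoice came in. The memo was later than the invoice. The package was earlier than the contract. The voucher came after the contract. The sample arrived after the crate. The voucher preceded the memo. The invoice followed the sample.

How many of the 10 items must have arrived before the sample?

6

Directly stated before the sample: the crate and the voucher.
The contract reaches the sample via the contract → the voucher → the sample.
The package reaches the sample via the package → the contract → the voucher → the sample.
The parcel reaches the sample via the parcel → the voucher → the sample.
Likewise the report reaches the sample by chaining the stated constraints.
That's the contract, the crate, the package, the parcel, the report, and the voucher — 6 in all.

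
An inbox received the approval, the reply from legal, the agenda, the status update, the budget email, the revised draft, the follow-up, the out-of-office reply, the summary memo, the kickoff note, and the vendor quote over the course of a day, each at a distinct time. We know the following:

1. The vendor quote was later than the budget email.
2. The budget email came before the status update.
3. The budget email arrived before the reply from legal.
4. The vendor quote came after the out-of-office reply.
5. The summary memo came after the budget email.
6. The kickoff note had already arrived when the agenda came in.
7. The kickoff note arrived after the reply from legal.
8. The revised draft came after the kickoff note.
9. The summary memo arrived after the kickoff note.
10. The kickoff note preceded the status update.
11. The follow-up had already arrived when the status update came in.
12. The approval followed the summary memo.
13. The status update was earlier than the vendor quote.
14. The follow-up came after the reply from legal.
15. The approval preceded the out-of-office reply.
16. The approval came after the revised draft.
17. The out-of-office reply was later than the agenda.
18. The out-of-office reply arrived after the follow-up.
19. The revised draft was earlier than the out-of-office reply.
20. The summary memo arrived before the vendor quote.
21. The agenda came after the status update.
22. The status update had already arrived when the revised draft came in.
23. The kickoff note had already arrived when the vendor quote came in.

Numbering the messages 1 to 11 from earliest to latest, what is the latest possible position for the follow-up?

5

The follow-up must come before the agenda, the approval, the out-of-office reply, the revised draft, the status update, and the vendor quote — 6 messages forced after it.
Everything else can be placed before the follow-up in some valid order, so the follow-up can sit as late as position 11 − 6 = 5.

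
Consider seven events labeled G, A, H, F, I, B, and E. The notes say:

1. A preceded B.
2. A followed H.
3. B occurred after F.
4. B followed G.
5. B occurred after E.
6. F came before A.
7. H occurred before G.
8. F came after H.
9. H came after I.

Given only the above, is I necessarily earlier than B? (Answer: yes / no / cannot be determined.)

yes

Chain the constraints: I → H → F → B. Each link is directly stated, so I comes before B.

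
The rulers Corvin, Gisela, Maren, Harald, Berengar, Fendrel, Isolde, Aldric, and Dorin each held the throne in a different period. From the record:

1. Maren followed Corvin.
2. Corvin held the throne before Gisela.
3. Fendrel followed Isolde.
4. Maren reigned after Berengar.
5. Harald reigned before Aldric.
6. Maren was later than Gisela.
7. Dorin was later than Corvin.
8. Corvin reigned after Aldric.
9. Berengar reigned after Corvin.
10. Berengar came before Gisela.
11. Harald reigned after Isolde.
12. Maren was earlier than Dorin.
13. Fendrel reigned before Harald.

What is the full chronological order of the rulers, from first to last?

Isolde, Fendrel, Harald, Aldric, Corvin, Berengar, Gisela, Maren, Dorin

The constraints fix every adjacent pair, so only one ordering works:
Isolde → Fendrel → Harald → Aldric → Corvin → Berengar → Gisela → Maren → Dorin.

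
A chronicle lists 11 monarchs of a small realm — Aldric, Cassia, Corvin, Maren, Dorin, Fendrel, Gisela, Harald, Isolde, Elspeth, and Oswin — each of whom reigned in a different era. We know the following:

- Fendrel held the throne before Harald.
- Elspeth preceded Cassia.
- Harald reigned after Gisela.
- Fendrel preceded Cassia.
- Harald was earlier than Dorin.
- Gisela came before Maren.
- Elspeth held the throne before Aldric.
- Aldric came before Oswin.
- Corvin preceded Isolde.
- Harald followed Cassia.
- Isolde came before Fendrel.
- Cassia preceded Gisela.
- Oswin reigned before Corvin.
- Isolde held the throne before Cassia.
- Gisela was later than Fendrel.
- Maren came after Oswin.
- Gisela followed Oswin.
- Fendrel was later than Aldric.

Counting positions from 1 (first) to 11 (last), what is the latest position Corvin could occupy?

Corvin must come before Cassia, Dorin, Fendrel, Gisela, Harald, Isolde, and Maren — 7 rulers forced after them.
Everything else can be placed before Corvin in some valid order, so Corvin can sit as late as position 11 − 7 = 4.

4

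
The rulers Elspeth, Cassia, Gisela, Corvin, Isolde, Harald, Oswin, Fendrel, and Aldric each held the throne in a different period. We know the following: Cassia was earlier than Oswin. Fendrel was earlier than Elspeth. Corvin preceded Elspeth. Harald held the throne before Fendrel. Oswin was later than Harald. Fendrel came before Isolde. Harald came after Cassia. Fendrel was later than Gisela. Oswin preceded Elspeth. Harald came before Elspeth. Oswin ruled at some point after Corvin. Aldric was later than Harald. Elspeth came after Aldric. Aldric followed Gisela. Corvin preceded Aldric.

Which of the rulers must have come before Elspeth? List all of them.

Aldric, Cassia, Corvin, Fendrel, Gisela, Harald, Oswin

Directly stated before Elspeth: Aldric, Corvin, Fendrel, Harald, and Oswin.
Cassia reaches Elspeth via Cassia → Oswin → Elspeth.
Gisela reaches Elspeth via Gisela → Aldric → Elspeth.
No chain forces Isolde ahead of Elspeth.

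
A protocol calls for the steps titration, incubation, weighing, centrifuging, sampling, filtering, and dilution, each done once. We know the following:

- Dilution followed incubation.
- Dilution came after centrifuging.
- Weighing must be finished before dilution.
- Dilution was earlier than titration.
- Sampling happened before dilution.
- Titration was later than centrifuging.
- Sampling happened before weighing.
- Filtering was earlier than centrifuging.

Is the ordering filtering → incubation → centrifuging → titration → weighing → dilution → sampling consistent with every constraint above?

no

The constraints require sampling before dilution, but in the proposed sequence dilution appears ahead of sampling. That one violation is enough.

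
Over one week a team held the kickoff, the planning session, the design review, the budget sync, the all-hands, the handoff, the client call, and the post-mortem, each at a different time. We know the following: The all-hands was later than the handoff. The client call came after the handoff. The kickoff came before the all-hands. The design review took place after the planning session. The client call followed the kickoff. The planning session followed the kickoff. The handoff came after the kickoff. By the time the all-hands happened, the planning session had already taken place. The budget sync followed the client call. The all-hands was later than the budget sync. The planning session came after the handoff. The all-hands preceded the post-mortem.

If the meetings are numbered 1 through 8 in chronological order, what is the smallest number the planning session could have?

The handoff and the kickoff must both come before the planning session — 2 forced predecessors.
Nothing else is forced ahead of the planning session, so its earliest slot is position 2 + 1 = 3.

3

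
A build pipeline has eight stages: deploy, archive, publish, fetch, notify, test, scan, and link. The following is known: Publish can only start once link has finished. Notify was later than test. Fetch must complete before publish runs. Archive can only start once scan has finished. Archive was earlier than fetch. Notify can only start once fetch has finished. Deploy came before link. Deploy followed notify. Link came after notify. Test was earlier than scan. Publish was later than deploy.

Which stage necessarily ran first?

test

Test has a chain of constraints placing it before every other stage, so test must be first.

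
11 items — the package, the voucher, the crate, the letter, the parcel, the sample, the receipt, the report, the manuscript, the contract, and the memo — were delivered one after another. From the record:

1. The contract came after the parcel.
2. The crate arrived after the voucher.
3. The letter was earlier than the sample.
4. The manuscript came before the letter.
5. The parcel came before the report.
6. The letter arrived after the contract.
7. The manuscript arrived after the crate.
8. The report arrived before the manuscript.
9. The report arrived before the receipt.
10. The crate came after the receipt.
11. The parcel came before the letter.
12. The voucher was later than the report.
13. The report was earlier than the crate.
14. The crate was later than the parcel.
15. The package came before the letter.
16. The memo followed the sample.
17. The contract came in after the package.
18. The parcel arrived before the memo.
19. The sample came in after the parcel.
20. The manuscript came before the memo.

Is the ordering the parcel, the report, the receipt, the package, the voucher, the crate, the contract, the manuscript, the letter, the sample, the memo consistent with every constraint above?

yes

Check each stated constraint against the proposed order — e.g. the parcel is ahead of the sample; the parcel is ahead of the memo. Every pair is in the required order; nothing is violated.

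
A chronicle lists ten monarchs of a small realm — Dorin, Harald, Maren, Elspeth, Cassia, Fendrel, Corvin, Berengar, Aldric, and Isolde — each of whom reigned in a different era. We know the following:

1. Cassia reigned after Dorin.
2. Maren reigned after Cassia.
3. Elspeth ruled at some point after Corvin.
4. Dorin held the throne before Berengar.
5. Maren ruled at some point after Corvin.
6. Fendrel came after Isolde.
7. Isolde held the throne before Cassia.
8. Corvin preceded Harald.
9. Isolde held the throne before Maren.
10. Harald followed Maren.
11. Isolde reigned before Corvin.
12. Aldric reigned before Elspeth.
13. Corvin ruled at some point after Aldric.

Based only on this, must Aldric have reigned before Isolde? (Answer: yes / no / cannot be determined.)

No chain of stated constraints runs from Aldric to Isolde, and none runs from Isolde to Aldric either.
So the relative order of Aldric and Isolde is not fixed by the given facts.

cannot be determined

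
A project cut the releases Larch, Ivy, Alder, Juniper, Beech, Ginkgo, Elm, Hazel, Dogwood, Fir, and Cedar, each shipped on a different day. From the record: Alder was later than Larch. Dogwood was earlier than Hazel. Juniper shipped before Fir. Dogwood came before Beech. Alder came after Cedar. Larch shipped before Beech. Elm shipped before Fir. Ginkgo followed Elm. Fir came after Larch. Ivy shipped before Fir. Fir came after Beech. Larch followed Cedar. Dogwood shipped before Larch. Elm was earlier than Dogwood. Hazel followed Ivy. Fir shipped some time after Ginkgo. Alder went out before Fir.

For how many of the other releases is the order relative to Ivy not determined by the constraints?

8

Forced after Ivy: Fir and Hazel.
That leaves Alder, Beech, Cedar, Dogwood, Elm, Ginkgo, Juniper, and Larch with no forced order relative to Ivy — 8.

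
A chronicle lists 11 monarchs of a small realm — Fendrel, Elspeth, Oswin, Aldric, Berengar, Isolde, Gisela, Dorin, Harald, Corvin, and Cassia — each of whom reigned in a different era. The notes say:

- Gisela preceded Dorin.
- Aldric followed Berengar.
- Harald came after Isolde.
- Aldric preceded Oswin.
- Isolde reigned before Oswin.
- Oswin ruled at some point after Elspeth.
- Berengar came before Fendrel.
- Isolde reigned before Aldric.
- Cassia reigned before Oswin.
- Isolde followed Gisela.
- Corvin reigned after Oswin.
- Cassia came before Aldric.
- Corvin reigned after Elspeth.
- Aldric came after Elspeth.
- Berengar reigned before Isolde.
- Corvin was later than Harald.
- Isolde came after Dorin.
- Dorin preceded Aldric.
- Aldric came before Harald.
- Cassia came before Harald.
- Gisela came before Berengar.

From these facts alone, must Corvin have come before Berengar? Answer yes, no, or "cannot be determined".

Tracing the constraints gives Berengar → Isolde → Harald → Corvin, so Berengar must come before Corvin.
That means Corvin cannot be before Berengar.

no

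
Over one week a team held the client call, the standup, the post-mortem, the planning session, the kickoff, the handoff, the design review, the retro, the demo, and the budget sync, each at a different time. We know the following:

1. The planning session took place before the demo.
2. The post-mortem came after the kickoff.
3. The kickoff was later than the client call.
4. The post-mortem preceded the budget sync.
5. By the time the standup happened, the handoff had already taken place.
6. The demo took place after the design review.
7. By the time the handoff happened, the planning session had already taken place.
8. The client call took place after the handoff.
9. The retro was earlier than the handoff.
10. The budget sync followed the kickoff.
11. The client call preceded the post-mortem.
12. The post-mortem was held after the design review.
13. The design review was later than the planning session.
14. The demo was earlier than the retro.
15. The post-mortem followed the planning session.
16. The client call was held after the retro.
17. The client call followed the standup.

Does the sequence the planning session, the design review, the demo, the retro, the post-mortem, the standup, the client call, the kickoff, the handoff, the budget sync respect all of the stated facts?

The constraints require the kickoff before the post-mortem, but in the proposed sequence the post-mortem appears ahead of the kickoff. That one violation is enough.

no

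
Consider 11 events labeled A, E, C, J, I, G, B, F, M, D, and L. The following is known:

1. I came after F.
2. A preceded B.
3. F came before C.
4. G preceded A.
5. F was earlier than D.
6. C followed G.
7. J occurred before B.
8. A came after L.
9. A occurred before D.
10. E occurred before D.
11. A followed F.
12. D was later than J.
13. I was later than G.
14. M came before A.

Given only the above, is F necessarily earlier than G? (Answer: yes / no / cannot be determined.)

cannot be determined

No chain of stated constraints runs from F to G, and none runs from G to F either.
So the relative order of F and G is not fixed by the given facts.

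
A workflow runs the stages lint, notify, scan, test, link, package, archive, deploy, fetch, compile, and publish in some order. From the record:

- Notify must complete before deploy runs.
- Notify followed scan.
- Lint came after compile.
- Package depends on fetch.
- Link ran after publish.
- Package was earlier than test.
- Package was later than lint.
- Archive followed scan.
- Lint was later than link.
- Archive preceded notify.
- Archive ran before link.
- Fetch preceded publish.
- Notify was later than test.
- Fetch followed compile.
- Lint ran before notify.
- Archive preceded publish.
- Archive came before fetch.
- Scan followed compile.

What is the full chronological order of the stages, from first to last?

The constraints fix every adjacent pair, so only one ordering works:
compile → scan → archive → fetch → publish → link → lint → package → test → notify → deploy.

compile, scan, archive, fetch, publish, link, lint, package, test, notify, deploy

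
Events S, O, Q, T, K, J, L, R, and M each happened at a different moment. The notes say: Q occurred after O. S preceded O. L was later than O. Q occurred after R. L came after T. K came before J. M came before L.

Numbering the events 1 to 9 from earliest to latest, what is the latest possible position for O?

O must come before L and Q — 2 events forced after it.
Everything else can be placed before O in some valid order, so O can sit as late as position 9 − 2 = 7.

7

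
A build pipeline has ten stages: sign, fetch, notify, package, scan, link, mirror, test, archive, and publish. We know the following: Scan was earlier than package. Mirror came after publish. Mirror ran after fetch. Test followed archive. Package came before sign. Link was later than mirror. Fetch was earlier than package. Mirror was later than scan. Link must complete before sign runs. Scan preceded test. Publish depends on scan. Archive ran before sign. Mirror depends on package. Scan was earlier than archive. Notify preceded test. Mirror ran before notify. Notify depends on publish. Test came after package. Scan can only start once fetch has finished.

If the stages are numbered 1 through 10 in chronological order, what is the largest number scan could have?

2

Scan must come before archive, link, mirror, notify, package, publish, sign, and test — 8 stages forced after it.
Everything else can be placed before scan in some valid order, so scan can sit as late as position 10 − 8 = 2.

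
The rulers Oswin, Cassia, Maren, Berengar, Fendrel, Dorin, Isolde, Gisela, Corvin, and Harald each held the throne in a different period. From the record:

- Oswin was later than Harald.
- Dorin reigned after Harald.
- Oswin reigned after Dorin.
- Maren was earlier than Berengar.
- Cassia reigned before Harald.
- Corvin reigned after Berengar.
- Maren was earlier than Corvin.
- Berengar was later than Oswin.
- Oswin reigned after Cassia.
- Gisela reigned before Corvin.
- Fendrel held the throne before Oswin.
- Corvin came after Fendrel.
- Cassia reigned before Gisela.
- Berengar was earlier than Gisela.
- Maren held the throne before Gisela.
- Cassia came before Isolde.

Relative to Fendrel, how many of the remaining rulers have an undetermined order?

Forced after Fendrel: Berengar, Corvin, Gisela, and Oswin.
That leaves Cassia, Dorin, Harald, Isolde, and Maren with no forced order relative to Fendrel — 5.

5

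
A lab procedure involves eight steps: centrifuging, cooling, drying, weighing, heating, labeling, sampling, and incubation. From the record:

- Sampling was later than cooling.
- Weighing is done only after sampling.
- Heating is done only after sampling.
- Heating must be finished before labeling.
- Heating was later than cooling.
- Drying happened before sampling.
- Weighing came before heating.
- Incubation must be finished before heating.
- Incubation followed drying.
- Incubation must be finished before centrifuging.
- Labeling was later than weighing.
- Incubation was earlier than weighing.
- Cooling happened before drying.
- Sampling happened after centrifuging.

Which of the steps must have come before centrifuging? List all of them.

Directly stated before centrifuging: incubation.
Cooling reaches centrifuging via cooling → drying → incubation → centrifuging.
Drying reaches centrifuging via drying → incubation → centrifuging.
No chain forces sampling (or any of the others) ahead of centrifuging.

cooling, drying, incubation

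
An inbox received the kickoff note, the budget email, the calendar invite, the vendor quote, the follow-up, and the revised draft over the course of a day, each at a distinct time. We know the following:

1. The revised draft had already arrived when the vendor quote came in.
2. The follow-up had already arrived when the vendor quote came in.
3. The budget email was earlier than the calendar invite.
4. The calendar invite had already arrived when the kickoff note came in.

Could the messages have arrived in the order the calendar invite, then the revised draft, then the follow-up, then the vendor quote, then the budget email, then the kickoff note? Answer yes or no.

no

The constraints require the budget email before the calendar invite, but in the proposed sequence the calendar invite appears ahead of the budget email. That one violation is enough.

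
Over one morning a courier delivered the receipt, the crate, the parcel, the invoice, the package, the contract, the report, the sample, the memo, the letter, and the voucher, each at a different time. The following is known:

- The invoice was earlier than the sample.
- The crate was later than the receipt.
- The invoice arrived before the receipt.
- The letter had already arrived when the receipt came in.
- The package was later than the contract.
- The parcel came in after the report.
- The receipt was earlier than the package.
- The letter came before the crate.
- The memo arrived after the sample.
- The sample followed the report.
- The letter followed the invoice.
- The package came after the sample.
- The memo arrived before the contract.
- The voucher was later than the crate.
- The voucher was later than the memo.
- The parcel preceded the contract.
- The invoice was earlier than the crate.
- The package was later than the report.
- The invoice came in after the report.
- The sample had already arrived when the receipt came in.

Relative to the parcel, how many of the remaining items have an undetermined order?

7

Forced before the parcel: the report; forced after the parcel: the contract and the package.
That leaves the crate, the invoice, the letter, the memo, the receipt, the sample, and the voucher with no forced order relative to the parcel — 7.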